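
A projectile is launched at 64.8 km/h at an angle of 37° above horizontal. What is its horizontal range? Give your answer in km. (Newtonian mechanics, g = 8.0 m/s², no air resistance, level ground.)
R = v₀² sin(2θ) / g (with unit conversion) = 0.03893 km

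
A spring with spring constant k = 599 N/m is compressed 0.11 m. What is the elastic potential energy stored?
PE = ½kx² = ½×599×0.11² = 3.624 J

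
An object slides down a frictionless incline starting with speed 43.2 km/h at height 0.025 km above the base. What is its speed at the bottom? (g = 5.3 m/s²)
½mv₀² + mgh = ½mv² → v = √(v₀² + 2gh) = √(12² + 2×5.3×25) = 20.22 m/s = 72.81 km/h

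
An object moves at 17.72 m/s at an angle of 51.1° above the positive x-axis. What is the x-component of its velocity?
vₓ = v cos(θ) = 17.72 × cos(51.1°) = 11.13 m/s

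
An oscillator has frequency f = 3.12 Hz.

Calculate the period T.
T = 1/f = 1/3.12 = 0.3205 s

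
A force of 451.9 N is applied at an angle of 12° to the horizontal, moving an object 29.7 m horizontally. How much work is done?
W = Fd cosθ = 451.9×29.7×cos(12°) = 13128.0 J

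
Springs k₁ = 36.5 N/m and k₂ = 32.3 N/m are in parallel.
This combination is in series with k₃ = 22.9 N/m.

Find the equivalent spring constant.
k₁₂ = k₁ + k₂ = 68.8 N/m (parallel)
1/k_eq = 1/k₁₂ + 1/k₃ → k_eq = 17.18 N/m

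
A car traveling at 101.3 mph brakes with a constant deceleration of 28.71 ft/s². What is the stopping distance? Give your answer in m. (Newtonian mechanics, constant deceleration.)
d = v₀² / (2a) (with unit conversion) = 117.2 m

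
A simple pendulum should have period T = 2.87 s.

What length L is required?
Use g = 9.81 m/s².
T = 2π√(L/g) → L = g(T/2π)² = 9.81×(2.87/2π)² = 2.047 m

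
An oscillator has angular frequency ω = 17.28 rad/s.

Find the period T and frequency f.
T = 2π/ω = 2π/17.28 = 0.3636 s; f = ω/2π = 2.75 Hz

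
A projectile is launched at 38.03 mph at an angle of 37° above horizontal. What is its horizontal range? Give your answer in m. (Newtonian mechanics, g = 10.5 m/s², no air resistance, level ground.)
R = v₀² sin(2θ) / g (with unit conversion) = 26.46 m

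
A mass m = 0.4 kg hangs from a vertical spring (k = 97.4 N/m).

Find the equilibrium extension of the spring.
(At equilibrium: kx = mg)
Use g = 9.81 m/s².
x_eq = mg/k = 0.4×9.81/97.4 = 0.04029 m = 4.029 cm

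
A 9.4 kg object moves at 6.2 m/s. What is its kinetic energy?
KE = ½mv² = ½×9.4×6.2² = 180.668 J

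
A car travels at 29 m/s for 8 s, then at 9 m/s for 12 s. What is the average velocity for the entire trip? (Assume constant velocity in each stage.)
d₁ = v₁t₁ = 29 × 8 = 232 m
d₂ = v₂t₂ = 9 × 12 = 108 m
d_total = 340 m, t_total = 20 s
v_avg = d_total/t_total = 340/20 = 17.0 m/s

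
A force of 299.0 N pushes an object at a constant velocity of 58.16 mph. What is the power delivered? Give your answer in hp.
P = Fv = 299 N × 26 m/s = 7774 W = 10.43 hp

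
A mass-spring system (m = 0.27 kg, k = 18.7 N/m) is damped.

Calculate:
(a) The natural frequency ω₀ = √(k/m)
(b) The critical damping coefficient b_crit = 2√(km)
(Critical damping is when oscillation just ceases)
ω₀ = √(k/m) = √(18.7/0.27) = 8.322 rad/s
b_crit = 2√(km) = 2√(18.7×0.27) = 4.494 kg/s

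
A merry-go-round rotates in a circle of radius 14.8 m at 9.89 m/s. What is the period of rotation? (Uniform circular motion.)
T = 2πr/v = 2π×14.8/9.89 = 9.4 s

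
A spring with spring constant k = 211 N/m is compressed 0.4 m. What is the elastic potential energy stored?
PE = ½kx² = ½×211×0.4² = 16.88 J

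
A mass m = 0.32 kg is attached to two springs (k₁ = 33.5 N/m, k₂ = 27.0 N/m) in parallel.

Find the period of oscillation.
k_eq = k₁+k₂ = 60.5 N/m
T = 2π√(m/k_eq) = 2π√(0.32/60.5) = 0.457 s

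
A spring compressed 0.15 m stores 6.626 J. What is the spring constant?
PE = ½kx² → k = 2PE/x² = 2×6.626/0.15² = 589.0 N/m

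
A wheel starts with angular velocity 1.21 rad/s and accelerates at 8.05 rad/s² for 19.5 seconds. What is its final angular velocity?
ω = ω₀ + αt = 1.21 + 8.05 × 19.5 = 158.19 rad/s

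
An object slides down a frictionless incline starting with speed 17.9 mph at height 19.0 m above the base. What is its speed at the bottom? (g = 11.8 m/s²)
½mv₀² + mgh = ½mv² → v = √(v₀² + 2gh) = √(8.002² + 2×11.8×19) = 22.64 m/s = 50.64 mph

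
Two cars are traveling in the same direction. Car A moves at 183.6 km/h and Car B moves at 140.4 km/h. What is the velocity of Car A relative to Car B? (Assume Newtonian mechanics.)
v_rel = v_A - v_B = 183.6 - 140.4 = 43.2 km/h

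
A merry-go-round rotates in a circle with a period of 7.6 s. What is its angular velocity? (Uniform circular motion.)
ω = 2π/T = 2π/7.6 = 0.8267 rad/s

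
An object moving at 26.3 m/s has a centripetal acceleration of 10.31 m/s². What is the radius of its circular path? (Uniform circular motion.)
r = v²/a_c = 26.3²/10.31 = 67.09 m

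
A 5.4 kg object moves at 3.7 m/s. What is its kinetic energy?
KE = ½mv² = ½×5.4×3.7² = 36.963 J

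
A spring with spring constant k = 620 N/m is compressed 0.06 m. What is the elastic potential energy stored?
PE = ½kx² = ½×620×0.06² = 1.116 J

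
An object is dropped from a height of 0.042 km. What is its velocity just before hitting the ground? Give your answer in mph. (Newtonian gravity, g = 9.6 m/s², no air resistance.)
v = √(2gh) (with unit conversion) = 63.52 mph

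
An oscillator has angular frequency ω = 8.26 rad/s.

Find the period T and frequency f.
T = 2π/ω = 2π/8.26 = 0.7607 s; f = ω/2π = 1.315 Hz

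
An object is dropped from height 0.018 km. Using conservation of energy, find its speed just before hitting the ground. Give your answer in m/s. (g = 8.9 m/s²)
mgh = ½mv² → v = √(2gh) = √(2×8.9×18) = 17.9 m/s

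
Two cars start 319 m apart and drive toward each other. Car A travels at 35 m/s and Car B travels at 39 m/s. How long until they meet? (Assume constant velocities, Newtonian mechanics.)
Combined speed: v_combined = 35 + 39 = 74 m/s
Time to meet: t = d/74 = 319/74 = 4.31 s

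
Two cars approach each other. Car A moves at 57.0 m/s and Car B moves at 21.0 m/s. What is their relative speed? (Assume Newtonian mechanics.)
v_rel = v_A + v_B = 57.0 + 21.0 = 78.0 m/s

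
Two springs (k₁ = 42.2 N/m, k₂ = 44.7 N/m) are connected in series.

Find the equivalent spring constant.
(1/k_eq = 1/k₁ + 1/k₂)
1/k_eq = 1/42.2 + 1/44.7 = 0.046068; k_eq = 21.71 N/m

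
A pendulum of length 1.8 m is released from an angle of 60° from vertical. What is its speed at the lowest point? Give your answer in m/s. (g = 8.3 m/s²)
h = L(1 − cosθ) = 1.8×(1 − cos60°) = 0.9 m
v = √(2gh) = √(2×8.3×0.9) = 3.865 m/s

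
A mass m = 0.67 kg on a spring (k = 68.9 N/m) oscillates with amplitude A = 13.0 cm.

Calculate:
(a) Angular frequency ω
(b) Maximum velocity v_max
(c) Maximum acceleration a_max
ω = √(k/m) = √(68.9/0.67) = 10.14 rad/s
v_max = ωA = 10.14×0.13 = 1.318 m/s
a_max = ω²A = 10.14²×0.13 = 13.37 m/s²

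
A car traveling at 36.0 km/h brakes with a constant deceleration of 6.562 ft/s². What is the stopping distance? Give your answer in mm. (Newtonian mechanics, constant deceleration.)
d = v₀² / (2a) (with unit conversion) = 25000.0 mm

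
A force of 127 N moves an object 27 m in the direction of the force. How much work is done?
W = Fd = 127×27 = 3429.0 J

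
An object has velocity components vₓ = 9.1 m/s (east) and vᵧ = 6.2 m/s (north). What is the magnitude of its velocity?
|v| = √(vₓ² + vᵧ²) = √(9.1² + 6.2²) = √(121.25) = 11.01 m/s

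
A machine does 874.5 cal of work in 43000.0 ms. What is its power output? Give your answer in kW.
P = W/t = 3659 J / 43 s = 85.09 W = 0.08509 kW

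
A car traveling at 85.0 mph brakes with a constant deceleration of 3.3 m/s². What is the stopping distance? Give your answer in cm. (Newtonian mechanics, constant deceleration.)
d = v₀² / (2a) (with unit conversion) = 21880.0 cm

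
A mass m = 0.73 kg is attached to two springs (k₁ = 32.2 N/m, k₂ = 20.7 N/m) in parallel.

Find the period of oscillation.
k_eq = k₁+k₂ = 52.9 N/m
T = 2π√(m/k_eq) = 2π√(0.73/52.9) = 0.7381 s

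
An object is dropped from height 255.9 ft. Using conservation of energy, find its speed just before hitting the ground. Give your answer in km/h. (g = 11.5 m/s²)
mgh = ½mv² → v = √(2gh) = √(2×11.5×78) = 42.36 m/s = 152.5 km/h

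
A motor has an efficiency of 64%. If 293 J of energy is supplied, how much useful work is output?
W_out = η × W_in = 0.64 × 293 = 187.52 J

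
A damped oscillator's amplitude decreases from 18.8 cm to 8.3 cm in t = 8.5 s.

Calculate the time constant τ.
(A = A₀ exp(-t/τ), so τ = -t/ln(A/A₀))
A/A₀ = 8.3/18.8 = 0.4415; ln(A/A₀) = -0.8176
τ = −t/ln(A/A₀) = −8.5/-0.8176 = 10.4 s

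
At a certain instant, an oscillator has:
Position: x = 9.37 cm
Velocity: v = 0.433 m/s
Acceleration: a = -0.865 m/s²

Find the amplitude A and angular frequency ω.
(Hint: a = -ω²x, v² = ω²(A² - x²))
a = −ω²x → ω = √(|a|/x) = √(0.865/0.0937) = 3.038 rad/s
v² = ω²(A² − x²) → A = √(x² + v²/ω²) = √(0.0937² + 0.433²/3.038²) = 0.1706 m = 17.06 cm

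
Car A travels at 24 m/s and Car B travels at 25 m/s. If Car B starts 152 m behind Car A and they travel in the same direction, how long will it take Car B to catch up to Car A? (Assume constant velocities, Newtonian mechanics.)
Relative speed: v_rel = 25 - 24 = 1 m/s
Time to catch: t = d₀/v_rel = 152/1 = 152.0 s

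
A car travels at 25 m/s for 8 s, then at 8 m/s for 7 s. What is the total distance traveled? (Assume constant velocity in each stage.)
d₁ = v₁t₁ = 25 × 8 = 200 m
d₂ = v₂t₂ = 8 × 7 = 56 m
d_total = 200 + 56 = 256 m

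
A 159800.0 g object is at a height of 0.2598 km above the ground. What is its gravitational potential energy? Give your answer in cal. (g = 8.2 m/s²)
PE = mgh = 159.8 kg × 8.2 m/s² × 259.8 m = 3.404e+05 J = 81370.0 cal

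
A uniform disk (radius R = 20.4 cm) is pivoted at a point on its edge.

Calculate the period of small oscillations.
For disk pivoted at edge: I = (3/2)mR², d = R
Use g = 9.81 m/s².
I/m = (3/2)R² = 0.06242 m²; d = R = 0.204 m
T = 2π√((3/2)R²/(gR)) = 2π√(3R/(2g)) = 1.11 s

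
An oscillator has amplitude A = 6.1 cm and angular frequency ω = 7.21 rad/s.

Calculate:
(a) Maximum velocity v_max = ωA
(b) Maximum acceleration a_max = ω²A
v_max = ωA = 7.21×0.061 = 0.4398 m/s
a_max = ω²A = 7.21²×0.061 = 3.171 m/s²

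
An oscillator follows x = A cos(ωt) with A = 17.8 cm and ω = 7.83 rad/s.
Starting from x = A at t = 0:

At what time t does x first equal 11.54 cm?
cos(ωt) = x/A = 11.54/17.8 = 0.6483
ωt = arccos(0.6483) = 0.8654 rad
t = 0.8654/7.83 = 0.1105 s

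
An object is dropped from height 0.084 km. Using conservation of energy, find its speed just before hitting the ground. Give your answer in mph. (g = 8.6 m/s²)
mgh = ½mv² → v = √(2gh) = √(2×8.6×84) = 38.01 m/s = 85.03 mph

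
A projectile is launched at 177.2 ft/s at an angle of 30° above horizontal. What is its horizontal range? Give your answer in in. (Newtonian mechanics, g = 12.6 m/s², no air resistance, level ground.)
R = v₀² sin(2θ) / g (with unit conversion) = 7894.0 in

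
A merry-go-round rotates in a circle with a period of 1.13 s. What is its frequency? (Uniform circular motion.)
f = 1/T = 1/1.13 = 0.885 Hz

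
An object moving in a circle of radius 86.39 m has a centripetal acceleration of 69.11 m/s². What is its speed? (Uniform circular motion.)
v = √(a_c × r) = √(69.11 × 86.39) = 77.27 m/s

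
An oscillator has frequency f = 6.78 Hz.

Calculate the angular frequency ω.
ω = 2πf = 2π×6.78 = 42.6 rad/s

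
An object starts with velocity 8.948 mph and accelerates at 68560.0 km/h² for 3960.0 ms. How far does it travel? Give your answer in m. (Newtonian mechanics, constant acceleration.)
d = v₀t + ½at² (with unit conversion) = 57.32 m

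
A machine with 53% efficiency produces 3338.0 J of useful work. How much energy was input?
W_in = W_out/η = 3338.0/0.53 = 6298.1 J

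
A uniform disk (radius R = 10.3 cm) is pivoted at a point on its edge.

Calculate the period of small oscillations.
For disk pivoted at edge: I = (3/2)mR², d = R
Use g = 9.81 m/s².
I/m = (3/2)R² = 0.01591 m²; d = R = 0.103 m
T = 2π√((3/2)R²/(gR)) = 2π√(3R/(2g)) = 0.7885 s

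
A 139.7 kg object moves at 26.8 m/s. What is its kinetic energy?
KE = ½mv² = ½×139.7×26.8² = 50169.06 J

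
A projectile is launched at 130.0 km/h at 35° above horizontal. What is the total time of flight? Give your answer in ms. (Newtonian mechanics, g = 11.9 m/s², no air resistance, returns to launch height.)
T = 2v₀sin(θ)/g (with unit conversion) = 3481.0 ms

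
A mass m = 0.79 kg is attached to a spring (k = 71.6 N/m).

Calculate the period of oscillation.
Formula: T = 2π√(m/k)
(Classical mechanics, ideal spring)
T = 2π√(m/k) = 2π√(0.79/71.6) = 0.66 s; f = 1/T = 1.515 Hz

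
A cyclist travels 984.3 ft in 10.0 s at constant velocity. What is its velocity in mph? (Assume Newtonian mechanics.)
v = d/t (with unit conversion) = 67.11 mph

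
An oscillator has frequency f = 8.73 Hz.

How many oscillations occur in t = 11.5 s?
n = f×t = 8.73×11.5 = 100.4 oscillations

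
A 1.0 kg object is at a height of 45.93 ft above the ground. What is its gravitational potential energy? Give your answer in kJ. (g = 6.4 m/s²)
PE = mgh = 1 kg × 6.4 m/s² × 14 m = 89.6 J = 0.0896 kJ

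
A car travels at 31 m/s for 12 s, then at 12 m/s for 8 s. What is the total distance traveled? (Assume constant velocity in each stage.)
d₁ = v₁t₁ = 31 × 12 = 372 m
d₂ = v₂t₂ = 12 × 8 = 96 m
d_total = 372 + 96 = 468 m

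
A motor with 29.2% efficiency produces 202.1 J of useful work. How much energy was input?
W_in = W_out/η = 202.1/0.292 = 692.12 J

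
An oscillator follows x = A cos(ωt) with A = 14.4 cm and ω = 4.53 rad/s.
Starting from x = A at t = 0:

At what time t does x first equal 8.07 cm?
cos(ωt) = x/A = 8.07/14.4 = 0.5604
ωt = arccos(0.5604) = 0.9759 rad
t = 0.9759/4.53 = 0.2154 s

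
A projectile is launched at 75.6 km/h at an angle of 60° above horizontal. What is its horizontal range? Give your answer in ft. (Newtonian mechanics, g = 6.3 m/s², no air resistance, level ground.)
R = v₀² sin(2θ) / g (with unit conversion) = 198.9 ft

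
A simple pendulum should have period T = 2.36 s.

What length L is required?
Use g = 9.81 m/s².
T = 2π√(L/g) → L = g(T/2π)² = 9.81×(2.36/2π)² = 1.384 m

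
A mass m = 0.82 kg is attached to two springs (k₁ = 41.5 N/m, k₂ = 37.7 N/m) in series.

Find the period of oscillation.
k_eq = k₁k₂/(k₁+k₂) = 19.75 N/m
T = 2π√(m/k_eq) = 2π√(0.82/19.75) = 1.28 s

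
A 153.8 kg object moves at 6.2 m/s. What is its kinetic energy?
KE = ½mv² = ½×153.8×6.2² = 2956.036 J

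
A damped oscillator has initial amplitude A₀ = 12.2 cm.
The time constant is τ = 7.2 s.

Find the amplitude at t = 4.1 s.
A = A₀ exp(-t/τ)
A = A₀ exp(−t/τ) = 12.2×exp(−4.1/7.2) = 6.903 cm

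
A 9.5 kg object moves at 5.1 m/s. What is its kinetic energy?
KE = ½mv² = ½×9.5×5.1² = 123.5475 J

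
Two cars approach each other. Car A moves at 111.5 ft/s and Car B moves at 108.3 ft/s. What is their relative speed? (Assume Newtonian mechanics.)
v_rel = v_A + v_B = 111.5 + 108.3 = 219.8 ft/s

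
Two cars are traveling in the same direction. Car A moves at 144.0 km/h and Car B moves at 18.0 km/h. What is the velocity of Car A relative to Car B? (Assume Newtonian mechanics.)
v_rel = v_A - v_B = 144.0 - 18.0 = 126.0 km/h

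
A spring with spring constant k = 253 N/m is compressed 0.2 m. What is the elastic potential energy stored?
PE = ½kx² = ½×253×0.2² = 5.06 J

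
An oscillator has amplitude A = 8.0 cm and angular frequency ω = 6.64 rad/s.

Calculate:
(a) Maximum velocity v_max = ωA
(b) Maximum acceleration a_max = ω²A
v_max = ωA = 6.64×0.08 = 0.5312 m/s
a_max = ω²A = 6.64²×0.08 = 3.527 m/s²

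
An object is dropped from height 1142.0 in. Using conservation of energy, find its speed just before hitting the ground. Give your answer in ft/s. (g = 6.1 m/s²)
mgh = ½mv² → v = √(2gh) = √(2×6.1×29.01) = 18.81 m/s = 61.72 ft/s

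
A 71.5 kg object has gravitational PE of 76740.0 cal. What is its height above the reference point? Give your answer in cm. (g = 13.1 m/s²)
PE = mgh → h = PE/(mg) = 3.211e+05 J / (71.5 kg × 13.1 m/s²) = 342.8 m = 34280.0 cm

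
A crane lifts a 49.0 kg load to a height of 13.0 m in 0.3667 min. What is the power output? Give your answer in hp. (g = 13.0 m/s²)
W = mgh = 49×13.0×13 = 8281 J
P = W/t = 8281/22 = 376.4 W = 0.5047 hp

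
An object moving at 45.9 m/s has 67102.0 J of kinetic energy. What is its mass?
KE = ½mv² → m = 2KE/v² = 2×67102.0/45.9² = 63.7 kg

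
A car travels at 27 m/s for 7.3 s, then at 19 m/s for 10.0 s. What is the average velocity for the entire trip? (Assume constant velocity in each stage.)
d₁ = v₁t₁ = 27 × 7.3 = 197.1 m
d₂ = v₂t₂ = 19 × 10.0 = 190 m
d_total = 387.1 m, t_total = 17.3 s
v_avg = d_total/t_total = 387.1/17.3 = 22.38 m/s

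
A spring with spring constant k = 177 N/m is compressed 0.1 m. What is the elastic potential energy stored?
PE = ½kx² = ½×177×0.1² = 0.885 J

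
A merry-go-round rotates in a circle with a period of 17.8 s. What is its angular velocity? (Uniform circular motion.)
ω = 2π/T = 2π/17.8 = 0.353 rad/s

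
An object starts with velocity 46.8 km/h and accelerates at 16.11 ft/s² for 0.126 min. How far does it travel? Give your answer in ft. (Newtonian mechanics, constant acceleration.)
d = v₀t + ½at² (with unit conversion) = 782.8 ft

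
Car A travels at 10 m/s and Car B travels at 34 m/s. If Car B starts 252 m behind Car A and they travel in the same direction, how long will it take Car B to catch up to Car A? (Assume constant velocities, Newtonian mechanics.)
Relative speed: v_rel = 34 - 10 = 24 m/s
Time to catch: t = d₀/v_rel = 252/24 = 10.5 s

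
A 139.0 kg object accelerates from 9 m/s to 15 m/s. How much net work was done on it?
W_net = ΔKE = ½m(v₂² − v₁²) = ½×139.0×(15² − 9²) = 10008.0 J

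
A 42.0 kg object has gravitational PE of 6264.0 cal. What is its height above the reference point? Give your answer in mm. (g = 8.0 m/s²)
PE = mgh → h = PE/(mg) = 2.621e+04 J / (42 kg × 8.0 m/s²) = 78 m = 78000.0 mm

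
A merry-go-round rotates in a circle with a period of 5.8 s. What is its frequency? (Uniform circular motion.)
f = 1/T = 1/5.8 = 0.1724 Hz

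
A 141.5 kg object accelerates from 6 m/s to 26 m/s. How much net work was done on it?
W_net = ΔKE = ½m(v₂² − v₁²) = ½×141.5×(26² − 6²) = 45280.0 J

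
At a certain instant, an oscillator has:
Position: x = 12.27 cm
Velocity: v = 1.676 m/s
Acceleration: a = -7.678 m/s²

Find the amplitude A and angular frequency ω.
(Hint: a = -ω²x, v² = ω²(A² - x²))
a = −ω²x → ω = √(|a|/x) = √(7.678/0.1227) = 7.91 rad/s
v² = ω²(A² − x²) → A = √(x² + v²/ω²) = √(0.1227² + 1.676²/7.91²) = 0.2448 m = 24.48 cm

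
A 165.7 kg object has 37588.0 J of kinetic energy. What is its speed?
KE = ½mv² → v = √(2KE/m) = √(2×37588.0/165.7) = 21.3 m/s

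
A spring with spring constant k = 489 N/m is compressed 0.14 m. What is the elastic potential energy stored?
PE = ½kx² = ½×489×0.14² = 4.792 J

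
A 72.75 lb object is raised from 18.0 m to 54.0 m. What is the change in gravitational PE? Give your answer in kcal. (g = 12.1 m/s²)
ΔPE = mg(h₂ − h₁) = 33 kg × 12.1 m/s² × (54 − 18) m = 1.437e+04 J = 3.436 kcal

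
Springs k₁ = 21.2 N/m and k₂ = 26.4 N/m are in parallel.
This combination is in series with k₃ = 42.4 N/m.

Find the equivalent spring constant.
k₁₂ = k₁ + k₂ = 47.6 N/m (parallel)
1/k_eq = 1/k₁₂ + 1/k₃ → k_eq = 22.42 N/m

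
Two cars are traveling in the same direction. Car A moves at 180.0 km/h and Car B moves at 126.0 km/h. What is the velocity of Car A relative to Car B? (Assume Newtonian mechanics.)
v_rel = v_A - v_B = 180.0 - 126.0 = 54.0 km/h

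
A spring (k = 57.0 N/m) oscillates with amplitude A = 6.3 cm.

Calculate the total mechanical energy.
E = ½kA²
E = ½kA² = ½×57.0×(0.063)² = 0.1131 J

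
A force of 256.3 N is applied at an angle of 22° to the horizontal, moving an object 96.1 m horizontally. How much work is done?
W = Fd cosθ = 256.3×96.1×cos(22°) = 22837.0 J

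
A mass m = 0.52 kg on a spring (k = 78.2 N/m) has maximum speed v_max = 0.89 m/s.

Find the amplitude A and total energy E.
½mv²_max = ½kA² → A = v_max√(m/k) = 0.89×√(0.52/78.2) = 0.07258 m = 7.258 cm
E = ½mv²_max = ½×0.52×0.89² = 0.2059 J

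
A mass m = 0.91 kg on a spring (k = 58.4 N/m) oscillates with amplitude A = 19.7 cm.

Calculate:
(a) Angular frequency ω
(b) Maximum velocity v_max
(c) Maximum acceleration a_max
ω = √(k/m) = √(58.4/0.91) = 8.011 rad/s
v_max = ωA = 8.011×0.197 = 1.578 m/s
a_max = ω²A = 8.011²×0.197 = 12.64 m/s²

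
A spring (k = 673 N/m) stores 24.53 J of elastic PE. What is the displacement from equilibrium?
PE = ½kx² → x = √(2PE/k) = √(2×24.53/673) = 0.27 m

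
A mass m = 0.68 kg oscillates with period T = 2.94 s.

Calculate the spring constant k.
T = 2π√(m/k) → k = m(2π/T)² = 0.68×(2π/2.94)² = 3.106 N/m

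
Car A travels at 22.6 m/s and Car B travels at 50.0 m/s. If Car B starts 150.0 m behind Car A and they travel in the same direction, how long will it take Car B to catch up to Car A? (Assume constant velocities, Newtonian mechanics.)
Relative speed: v_rel = 50.0 - 22.6 = 27.4 m/s
Time to catch: t = d₀/v_rel = 150.0/27.4 = 5.47 s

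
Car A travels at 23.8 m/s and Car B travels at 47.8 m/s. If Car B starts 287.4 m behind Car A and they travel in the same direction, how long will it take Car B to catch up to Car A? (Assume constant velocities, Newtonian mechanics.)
Relative speed: v_rel = 47.8 - 23.8 = 24 m/s
Time to catch: t = d₀/v_rel = 287.4/24 = 11.98 s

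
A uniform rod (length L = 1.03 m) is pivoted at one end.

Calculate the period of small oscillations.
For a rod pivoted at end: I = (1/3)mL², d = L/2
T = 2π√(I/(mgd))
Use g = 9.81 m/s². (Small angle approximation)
I/m = (1/3)L² = 0.3536 m²; d = L/2 = 0.515 m
T = 2π√(I/(mgd)) = 2π√(0.3536/(9.81×0.515)) = 1.662 s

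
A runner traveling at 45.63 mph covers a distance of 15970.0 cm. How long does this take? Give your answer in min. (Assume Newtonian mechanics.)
t = d/v (with unit conversion) = 0.1305 min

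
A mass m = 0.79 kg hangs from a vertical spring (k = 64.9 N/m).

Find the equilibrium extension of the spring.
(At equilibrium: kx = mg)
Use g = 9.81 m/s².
x_eq = mg/k = 0.79×9.81/64.9 = 0.1194 m = 11.94 cm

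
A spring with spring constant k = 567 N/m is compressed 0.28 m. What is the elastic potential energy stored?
PE = ½kx² = ½×567×0.28² = 22.23 J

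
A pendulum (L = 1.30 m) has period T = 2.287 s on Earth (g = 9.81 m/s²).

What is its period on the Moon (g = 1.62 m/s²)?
T = 2π√(L/g), so T_moon/T_earth = √(g_earth/g_moon)
T_moon = 2π√(1.3/1.62) = 5.629 s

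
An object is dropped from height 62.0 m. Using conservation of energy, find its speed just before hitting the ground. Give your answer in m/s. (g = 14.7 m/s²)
mgh = ½mv² → v = √(2gh) = √(2×14.7×62) = 42.69 m/s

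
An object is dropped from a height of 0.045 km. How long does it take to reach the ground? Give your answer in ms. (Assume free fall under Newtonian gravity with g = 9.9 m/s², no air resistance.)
t = √(2h/g) (with unit conversion) = 3015.0 ms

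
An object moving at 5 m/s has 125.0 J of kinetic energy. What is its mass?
KE = ½mv² → m = 2KE/v² = 2×125.0/5² = 10.0 kg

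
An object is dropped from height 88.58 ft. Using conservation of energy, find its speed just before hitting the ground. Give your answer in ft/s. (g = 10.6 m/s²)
mgh = ½mv² → v = √(2gh) = √(2×10.6×27) = 23.92 m/s = 78.49 ft/s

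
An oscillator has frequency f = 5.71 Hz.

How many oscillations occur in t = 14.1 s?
n = f×t = 5.71×14.1 = 80.51 oscillations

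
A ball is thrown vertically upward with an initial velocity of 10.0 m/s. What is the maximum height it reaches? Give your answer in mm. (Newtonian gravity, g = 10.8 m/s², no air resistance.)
h_max = v₀²/(2g) (with unit conversion) = 4630.0 mm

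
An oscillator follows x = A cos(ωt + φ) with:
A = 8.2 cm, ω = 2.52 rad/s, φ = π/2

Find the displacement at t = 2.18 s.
x = A cos(ωt + φ) = 8.2×cos(2.52×2.18 + π/2) = 5.823 cm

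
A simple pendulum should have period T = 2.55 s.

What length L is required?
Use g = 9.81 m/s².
T = 2π√(L/g) → L = g(T/2π)² = 9.81×(2.55/2π)² = 1.616 m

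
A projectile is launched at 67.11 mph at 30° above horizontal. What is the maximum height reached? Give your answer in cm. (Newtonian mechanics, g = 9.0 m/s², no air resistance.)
H = v₀²sin²(θ)/(2g) (with unit conversion) = 1250.0 cm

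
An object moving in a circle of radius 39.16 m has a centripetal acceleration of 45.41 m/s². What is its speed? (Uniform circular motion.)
v = √(a_c × r) = √(45.41 × 39.16) = 42.17 m/s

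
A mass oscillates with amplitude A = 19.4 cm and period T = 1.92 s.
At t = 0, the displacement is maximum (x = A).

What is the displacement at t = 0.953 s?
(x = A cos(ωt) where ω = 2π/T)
ω = 2π/T = 2π/1.92 = 3.272 rad/s
x = A cos(ωt) = 19.4×cos(3.272×0.953) = -19.39 cm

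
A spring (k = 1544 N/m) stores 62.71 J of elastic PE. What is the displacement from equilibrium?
PE = ½kx² → x = √(2PE/k) = √(2×62.71/1544) = 0.285 m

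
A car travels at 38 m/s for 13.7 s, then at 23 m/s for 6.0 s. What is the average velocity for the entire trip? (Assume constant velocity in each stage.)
d₁ = v₁t₁ = 38 × 13.7 = 520.6 m
d₂ = v₂t₂ = 23 × 6.0 = 138 m
d_total = 658.6 m, t_total = 19.7 s
v_avg = d_total/t_total = 658.6/19.7 = 33.43 m/s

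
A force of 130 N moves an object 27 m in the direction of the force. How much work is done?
W = Fd = 130×27 = 3510.0 J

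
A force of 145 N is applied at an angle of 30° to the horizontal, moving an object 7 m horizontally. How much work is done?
W = Fd cosθ = 145×7×cos(30°) = 879.02 J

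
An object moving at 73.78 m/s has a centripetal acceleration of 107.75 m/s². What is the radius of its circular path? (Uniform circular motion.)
r = v²/a_c = 73.78²/107.75 = 50.52 m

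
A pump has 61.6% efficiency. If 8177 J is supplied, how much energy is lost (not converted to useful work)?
W_out = η × W_in = 0.616×8177 = 5037.0 J
W_lost = W_in − W_out = 8177 − 5037.0 = 3140.0 J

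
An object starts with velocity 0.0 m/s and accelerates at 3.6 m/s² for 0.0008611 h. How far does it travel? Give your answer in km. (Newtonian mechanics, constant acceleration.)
d = v₀t + ½at² (with unit conversion) = 0.0173 km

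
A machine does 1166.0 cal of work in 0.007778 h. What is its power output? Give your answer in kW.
P = W/t = 4879 J / 28 s = 174.2 W = 0.1742 kW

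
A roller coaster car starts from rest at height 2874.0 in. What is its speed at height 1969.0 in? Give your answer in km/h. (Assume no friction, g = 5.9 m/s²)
mgh₁ = ½mv₂² + mgh₂ → v₂ = √(2g(h₁−h₂)) = √(2×5.9×(73−50.01)) = 16.47 m/s = 59.29 km/h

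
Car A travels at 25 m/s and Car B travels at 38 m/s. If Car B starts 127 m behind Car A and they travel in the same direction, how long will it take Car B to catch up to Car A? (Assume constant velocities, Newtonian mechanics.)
Relative speed: v_rel = 38 - 25 = 13 m/s
Time to catch: t = d₀/v_rel = 127/13 = 9.77 s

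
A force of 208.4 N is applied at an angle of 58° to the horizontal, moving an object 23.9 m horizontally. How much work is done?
W = Fd cosθ = 208.4×23.9×cos(58°) = 2639.4 J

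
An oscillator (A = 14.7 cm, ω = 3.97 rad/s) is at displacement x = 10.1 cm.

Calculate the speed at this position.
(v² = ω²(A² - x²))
v = ω√(A² − x²) = 3.97×√(0.147² − 0.101²) = 0.424 m/s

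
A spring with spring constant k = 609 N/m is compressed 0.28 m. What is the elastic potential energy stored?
PE = ½kx² = ½×609×0.28² = 23.87 J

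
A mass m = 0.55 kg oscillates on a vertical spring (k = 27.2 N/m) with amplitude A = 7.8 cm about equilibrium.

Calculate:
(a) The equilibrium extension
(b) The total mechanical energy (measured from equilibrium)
x_eq = mg/k = 0.55×9.81/27.2 = 0.1984 m = 19.84 cm
E = ½kA² = ½×27.2×(0.078)² = 0.08274 J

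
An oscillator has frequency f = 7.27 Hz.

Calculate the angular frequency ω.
ω = 2πf = 2π×7.27 = 45.68 rad/s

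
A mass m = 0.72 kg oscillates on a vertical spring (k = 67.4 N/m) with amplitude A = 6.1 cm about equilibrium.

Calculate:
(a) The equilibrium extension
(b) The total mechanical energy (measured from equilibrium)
x_eq = mg/k = 0.72×9.81/67.4 = 0.1048 m = 10.48 cm
E = ½kA² = ½×67.4×(0.061)² = 0.1254 J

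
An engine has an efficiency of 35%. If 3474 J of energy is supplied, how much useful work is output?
W_out = η × W_in = 0.35 × 3474 = 1215.9 J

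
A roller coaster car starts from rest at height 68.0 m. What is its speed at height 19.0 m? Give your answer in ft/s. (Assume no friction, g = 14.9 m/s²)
mgh₁ = ½mv₂² + mgh₂ → v₂ = √(2g(h₁−h₂)) = √(2×14.9×(68−19)) = 38.21 m/s = 125.4 ft/s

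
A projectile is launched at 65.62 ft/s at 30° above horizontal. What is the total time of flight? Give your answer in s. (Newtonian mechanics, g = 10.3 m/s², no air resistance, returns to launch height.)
T = 2v₀sin(θ)/g (with unit conversion) = 1.942 s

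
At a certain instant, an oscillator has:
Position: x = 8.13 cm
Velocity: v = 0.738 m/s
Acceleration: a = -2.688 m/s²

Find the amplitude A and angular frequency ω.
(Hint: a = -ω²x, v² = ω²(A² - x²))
a = −ω²x → ω = √(|a|/x) = √(2.688/0.0813) = 5.75 rad/s
v² = ω²(A² − x²) → A = √(x² + v²/ω²) = √(0.0813² + 0.738²/5.75²) = 0.1519 m = 15.19 cm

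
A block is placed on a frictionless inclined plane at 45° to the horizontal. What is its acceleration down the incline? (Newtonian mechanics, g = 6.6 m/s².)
a = g sin(θ) = 6.6 × sin(45°) = 6.6 × 0.7071 = 4.67 m/s²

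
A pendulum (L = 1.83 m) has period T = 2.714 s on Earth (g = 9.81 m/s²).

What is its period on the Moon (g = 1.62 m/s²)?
T = 2π√(L/g), so T_moon/T_earth = √(g_earth/g_moon)
T_moon = 2π√(1.83/1.62) = 6.678 s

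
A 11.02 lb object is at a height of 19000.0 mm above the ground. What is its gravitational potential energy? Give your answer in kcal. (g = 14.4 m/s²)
PE = mgh = 4.999 kg × 14.4 m/s² × 19 m = 1368 J = 0.3269 kcal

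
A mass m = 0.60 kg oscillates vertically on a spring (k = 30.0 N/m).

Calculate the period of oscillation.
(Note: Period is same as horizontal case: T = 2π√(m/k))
T = 2π√(m/k) = 2π√(0.6/30.0) = 0.8886 s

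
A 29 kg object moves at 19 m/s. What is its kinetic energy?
KE = ½mv² = ½×29×19² = 5234.5 J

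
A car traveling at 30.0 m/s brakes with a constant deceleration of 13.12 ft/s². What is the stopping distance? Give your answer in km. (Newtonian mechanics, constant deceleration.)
d = v₀² / (2a) (with unit conversion) = 0.1125 km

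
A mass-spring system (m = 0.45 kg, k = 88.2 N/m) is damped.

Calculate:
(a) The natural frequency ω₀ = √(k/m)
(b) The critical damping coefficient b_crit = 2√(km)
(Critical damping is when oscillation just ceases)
ω₀ = √(k/m) = √(88.2/0.45) = 14 rad/s
b_crit = 2√(km) = 2√(88.2×0.45) = 12.6 kg/s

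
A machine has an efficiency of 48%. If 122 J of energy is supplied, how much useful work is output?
W_out = η × W_in = 0.48 × 122 = 58.56 J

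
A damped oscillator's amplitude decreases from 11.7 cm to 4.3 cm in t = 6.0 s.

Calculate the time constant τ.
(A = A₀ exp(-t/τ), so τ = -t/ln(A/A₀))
A/A₀ = 4.3/11.7 = 0.3675; ln(A/A₀) = -1.001
τ = −t/ln(A/A₀) = −6.0/-1.001 = 5.994 s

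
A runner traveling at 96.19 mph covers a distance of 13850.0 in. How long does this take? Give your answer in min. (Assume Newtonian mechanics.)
t = d/v (with unit conversion) = 0.1364 min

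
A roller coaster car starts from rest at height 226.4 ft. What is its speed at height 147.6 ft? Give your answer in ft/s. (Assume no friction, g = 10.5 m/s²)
mgh₁ = ½mv₂² + mgh₂ → v₂ = √(2g(h₁−h₂)) = √(2×10.5×(69.01−44.99)) = 22.46 m/s = 73.68 ft/s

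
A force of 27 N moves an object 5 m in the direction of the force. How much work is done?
W = Fd = 27×5 = 135.0 J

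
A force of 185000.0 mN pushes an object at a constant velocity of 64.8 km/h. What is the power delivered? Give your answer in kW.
P = Fv = 185 N × 18 m/s = 3330 W = 3.33 kW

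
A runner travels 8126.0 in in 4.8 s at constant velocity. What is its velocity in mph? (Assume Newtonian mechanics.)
v = d/t (with unit conversion) = 96.19 mph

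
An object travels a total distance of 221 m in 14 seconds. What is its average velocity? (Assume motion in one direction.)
v_avg = Δd / Δt = 221 / 14 = 15.79 m/s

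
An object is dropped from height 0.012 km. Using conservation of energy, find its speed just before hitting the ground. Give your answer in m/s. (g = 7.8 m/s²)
mgh = ½mv² → v = √(2gh) = √(2×7.8×12) = 13.68 m/s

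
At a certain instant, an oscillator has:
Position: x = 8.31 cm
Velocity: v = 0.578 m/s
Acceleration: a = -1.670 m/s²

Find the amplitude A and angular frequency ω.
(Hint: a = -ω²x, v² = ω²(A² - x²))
a = −ω²x → ω = √(|a|/x) = √(1.67/0.0831) = 4.483 rad/s
v² = ω²(A² − x²) → A = √(x² + v²/ω²) = √(0.0831² + 0.578²/4.483²) = 0.1534 m = 15.34 cm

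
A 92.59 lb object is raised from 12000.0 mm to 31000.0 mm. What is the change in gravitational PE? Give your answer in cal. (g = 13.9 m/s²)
ΔPE = mg(h₂ − h₁) = 42 kg × 13.9 m/s² × (31 − 12) m = 1.109e+04 J = 2651.0 cal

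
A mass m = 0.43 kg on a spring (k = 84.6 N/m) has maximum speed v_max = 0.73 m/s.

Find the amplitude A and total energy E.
½mv²_max = ½kA² → A = v_max√(m/k) = 0.73×√(0.43/84.6) = 0.05204 m = 5.204 cm
E = ½mv²_max = ½×0.43×0.73² = 0.1146 J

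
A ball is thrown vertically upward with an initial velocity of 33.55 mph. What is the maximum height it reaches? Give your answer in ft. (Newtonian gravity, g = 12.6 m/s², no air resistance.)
h_max = v₀²/(2g) (with unit conversion) = 29.29 ft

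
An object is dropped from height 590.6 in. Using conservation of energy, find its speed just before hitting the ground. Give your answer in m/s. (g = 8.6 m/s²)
mgh = ½mv² → v = √(2gh) = √(2×8.6×15) = 16.06 m/s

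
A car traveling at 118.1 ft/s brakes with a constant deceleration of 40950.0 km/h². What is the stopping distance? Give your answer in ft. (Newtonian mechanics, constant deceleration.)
d = v₀² / (2a) (with unit conversion) = 672.7 ft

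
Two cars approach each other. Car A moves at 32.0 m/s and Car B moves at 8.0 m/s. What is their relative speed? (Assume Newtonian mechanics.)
v_rel = v_A + v_B = 32.0 + 8.0 = 40.0 m/s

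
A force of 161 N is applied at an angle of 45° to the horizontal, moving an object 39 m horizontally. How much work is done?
W = Fd cosθ = 161×39×cos(45°) = 4439.9 J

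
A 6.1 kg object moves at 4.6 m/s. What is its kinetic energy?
KE = ½mv² = ½×6.1×4.6² = 64.538 J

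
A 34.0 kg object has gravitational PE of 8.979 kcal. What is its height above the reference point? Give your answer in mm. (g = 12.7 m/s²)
PE = mgh → h = PE/(mg) = 3.757e+04 J / (34 kg × 12.7 m/s²) = 87 m = 87000.0 mm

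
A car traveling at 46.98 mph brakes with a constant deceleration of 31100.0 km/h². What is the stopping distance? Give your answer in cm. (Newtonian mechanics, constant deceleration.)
d = v₀² / (2a) (with unit conversion) = 9190.0 cm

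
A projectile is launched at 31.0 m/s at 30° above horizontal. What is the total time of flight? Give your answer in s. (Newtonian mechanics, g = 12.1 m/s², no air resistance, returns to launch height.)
T = 2v₀sin(θ)/g = 2.562 s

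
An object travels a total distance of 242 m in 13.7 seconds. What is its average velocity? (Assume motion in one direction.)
v_avg = Δd / Δt = 242 / 13.7 = 17.66 m/s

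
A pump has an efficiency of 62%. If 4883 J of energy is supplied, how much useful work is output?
W_out = η × W_in = 0.62 × 4883 = 3027.5 J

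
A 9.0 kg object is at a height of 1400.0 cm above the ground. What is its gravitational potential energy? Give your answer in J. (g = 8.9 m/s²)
PE = mgh = 9 kg × 8.9 m/s² × 14 m = 1121 J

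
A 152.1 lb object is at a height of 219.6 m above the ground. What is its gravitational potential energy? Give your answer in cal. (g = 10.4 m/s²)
PE = mgh = 68.99 kg × 10.4 m/s² × 219.6 m = 1.576e+05 J = 37660.0 cal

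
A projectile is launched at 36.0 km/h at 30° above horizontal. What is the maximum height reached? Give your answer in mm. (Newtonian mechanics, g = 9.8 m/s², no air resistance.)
H = v₀²sin²(θ)/(2g) (with unit conversion) = 1276.0 mm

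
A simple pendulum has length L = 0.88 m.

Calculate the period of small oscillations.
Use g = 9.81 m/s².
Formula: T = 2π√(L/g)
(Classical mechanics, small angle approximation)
T = 2π√(L/g) = 2π√(0.88/9.81) = 1.882 s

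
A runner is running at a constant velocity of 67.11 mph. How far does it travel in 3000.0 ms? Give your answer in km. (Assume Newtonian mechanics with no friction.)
d = vt (with unit conversion) = 0.09 km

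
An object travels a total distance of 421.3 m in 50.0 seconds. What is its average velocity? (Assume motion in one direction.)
v_avg = Δd / Δt = 421.3 / 50.0 = 8.43 m/s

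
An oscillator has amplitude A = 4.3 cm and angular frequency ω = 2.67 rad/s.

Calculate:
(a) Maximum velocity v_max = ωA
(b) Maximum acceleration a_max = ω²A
v_max = ωA = 2.67×0.043 = 0.1148 m/s
a_max = ω²A = 2.67²×0.043 = 0.3065 m/s²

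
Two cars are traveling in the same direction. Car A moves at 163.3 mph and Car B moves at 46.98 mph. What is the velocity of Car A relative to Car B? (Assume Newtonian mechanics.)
v_rel = v_A - v_B = 163.3 - 46.98 = 116.3 mph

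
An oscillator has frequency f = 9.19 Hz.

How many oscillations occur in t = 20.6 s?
n = f×t = 9.19×20.6 = 189.3 oscillations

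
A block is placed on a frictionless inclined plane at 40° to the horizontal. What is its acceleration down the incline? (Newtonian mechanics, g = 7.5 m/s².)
a = g sin(θ) = 7.5 × sin(40°) = 7.5 × 0.6428 = 4.82 m/s²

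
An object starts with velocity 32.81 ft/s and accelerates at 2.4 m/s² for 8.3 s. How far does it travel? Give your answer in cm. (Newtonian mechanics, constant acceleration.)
d = v₀t + ½at² (with unit conversion) = 16570.0 cm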